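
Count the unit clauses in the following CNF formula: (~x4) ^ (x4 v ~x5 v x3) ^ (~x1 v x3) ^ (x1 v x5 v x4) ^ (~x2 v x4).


A unit clause contains exactly one literal.
Unit clauses found: (~x4).
Count = 1.

1


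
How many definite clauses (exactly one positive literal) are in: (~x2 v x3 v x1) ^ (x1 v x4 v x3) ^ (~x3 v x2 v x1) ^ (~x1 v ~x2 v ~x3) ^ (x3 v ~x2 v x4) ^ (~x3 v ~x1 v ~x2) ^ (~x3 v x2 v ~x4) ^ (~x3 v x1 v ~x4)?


A definite clause has exactly one positive literal.
Clause 1: 2 positive -> not definite
Clause 2: 3 positive -> not definite
Clause 3: 2 positive -> not definite
Clause 4: 0 positive -> not definite
Clause 5: 2 positive -> not definite
Clause 6: 0 positive -> not definite
Clause 7: 1 positive -> definite
Clause 8: 1 positive -> definite
Definite clause count = 2.

2


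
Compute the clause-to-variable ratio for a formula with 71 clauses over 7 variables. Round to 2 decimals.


Clause-to-variable ratio = clauses / variables.
71 / 7 = 10.14.

10.14


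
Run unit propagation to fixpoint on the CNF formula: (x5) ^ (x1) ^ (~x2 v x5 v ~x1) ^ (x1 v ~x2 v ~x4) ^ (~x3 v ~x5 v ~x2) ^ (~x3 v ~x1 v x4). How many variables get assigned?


Unit propagation repeatedly assigns the literal in any unit clause, then simplifies.
Assignments in order: x5 = T, x1 = T.
No further unit clauses remain.
Total variables assigned = 2.

2


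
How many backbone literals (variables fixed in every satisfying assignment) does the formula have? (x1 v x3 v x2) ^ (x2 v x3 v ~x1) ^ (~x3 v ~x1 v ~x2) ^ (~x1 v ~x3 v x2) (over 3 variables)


Find all satisfying assignments: 4 model(s).
Check which variables have the same value in every model.
No variable is fixed across all models.
Backbone size = 0.

0


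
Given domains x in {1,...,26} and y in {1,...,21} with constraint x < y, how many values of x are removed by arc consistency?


For the constraint x < y, x needs a supporting value in y's domain.
x can be at most 20 (one less than y's maximum).
Valid x values from domain: 20 out of 26.
Pruned = 26 - 20 = 6.

6


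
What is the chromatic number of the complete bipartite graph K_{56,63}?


K_{56,63} is bipartite by definition: the two parts are independent sets, with every edge crossing between them.
Color all vertices in one part with color 1 and all vertices in the other part with color 2.
Since the graph has at least one edge, one color does not suffice.
Chromatic number = 2.

2


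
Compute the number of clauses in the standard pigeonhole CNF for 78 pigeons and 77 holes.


The PHP encoding has two parts:
1) At-least-one-hole clauses: 78 (one per pigeon, each with 77 literals).
2) At-most-one-pigeon-per-hole clauses: 77 holes * C(78,2) = 77 * 3003 = 231231.
Total clauses = 78 + 231231 = 231309.

231309


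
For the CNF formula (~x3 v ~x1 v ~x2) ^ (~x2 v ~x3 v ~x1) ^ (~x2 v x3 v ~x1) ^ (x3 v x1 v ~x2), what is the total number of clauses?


Each group enclosed in parentheses joined by ^ is one clause.
Counting the conjuncts: 4 clauses.

4


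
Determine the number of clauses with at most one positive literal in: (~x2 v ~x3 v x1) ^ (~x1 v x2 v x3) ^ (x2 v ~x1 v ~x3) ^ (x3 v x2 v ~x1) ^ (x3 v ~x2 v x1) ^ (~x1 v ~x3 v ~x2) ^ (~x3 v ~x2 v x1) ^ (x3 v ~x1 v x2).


A Horn clause has at most one positive literal.
Clause 1: 1 positive lit(s) -> Horn
Clause 2: 2 positive lit(s) -> not Horn
Clause 3: 1 positive lit(s) -> Horn
Clause 4: 2 positive lit(s) -> not Horn
Clause 5: 2 positive lit(s) -> not Horn
Clause 6: 0 positive lit(s) -> Horn
Clause 7: 1 positive lit(s) -> Horn
Clause 8: 2 positive lit(s) -> not Horn
Total Horn clauses = 4.

4


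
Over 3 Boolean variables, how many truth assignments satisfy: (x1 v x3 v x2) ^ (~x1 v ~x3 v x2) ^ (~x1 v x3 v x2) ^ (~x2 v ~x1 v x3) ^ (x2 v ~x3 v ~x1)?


Enumerate all 8 truth assignments over 3 variables.
Test each against every clause.
Satisfying assignments found: 4.

4


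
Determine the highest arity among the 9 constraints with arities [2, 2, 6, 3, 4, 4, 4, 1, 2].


The arities are: 2, 2, 6, 3, 4, 4, 4, 1, 2.
Scan for the maximum value.
Maximum arity = 6.

6


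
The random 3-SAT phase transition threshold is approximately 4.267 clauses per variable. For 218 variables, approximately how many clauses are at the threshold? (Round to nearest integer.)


The 3-SAT phase transition occurs at approximately 4.267 clauses per variable.
m = 4.267 * 218 = 930.206.
Rounded to nearest integer: 930.

930


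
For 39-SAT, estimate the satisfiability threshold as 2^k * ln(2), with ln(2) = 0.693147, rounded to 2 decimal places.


Using the asymptotic formula: threshold ~ 2^k * ln(2).
2^39 = 549755813888.
549755813888 * 0.693147 = 381061593129.03.

381061593129.03


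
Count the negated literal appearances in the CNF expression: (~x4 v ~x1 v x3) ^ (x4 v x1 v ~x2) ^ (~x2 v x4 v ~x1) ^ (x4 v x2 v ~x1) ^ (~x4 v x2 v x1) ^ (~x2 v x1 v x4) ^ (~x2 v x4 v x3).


Scan each clause for negated literals.
Clause 1: 2 negative; Clause 2: 1 negative; Clause 3: 2 negative; Clause 4: 1 negative; Clause 5: 1 negative; Clause 6: 1 negative; Clause 7: 1 negative.
Total negative literal occurrences = 9.

9


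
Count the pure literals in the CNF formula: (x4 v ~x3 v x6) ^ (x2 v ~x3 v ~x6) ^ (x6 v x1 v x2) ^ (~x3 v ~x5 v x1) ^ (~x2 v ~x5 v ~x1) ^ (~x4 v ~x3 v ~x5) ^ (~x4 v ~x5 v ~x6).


A pure literal appears in only one polarity across all clauses.
Pure literals: x3 (negative only), x5 (negative only).
Count = 2.

2


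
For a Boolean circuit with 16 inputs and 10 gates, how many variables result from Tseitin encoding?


The Tseitin transformation introduces one auxiliary variable per gate.
Total variables = inputs + gates = 16 + 10 = 26.

26


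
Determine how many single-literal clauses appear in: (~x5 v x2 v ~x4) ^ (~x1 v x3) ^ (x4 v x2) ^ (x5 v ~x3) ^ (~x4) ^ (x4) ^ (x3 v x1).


A unit clause contains exactly one literal.
Unit clauses found: (~x4), (x4).
Count = 2.

2


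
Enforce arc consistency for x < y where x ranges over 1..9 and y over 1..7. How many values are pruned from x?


For the constraint x < y, x needs a supporting value in y's domain.
x can be at most 6 (one less than y's maximum).
Valid x values from domain: 6 out of 9.
Pruned = 9 - 6 = 3.

3


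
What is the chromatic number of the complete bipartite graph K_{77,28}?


K_{77,28} is bipartite by definition: the two parts are independent sets, with every edge crossing between them.
Color all vertices in one part with color 1 and all vertices in the other part with color 2.
Since the graph has at least one edge, one color does not suffice.
Chromatic number = 2.

2


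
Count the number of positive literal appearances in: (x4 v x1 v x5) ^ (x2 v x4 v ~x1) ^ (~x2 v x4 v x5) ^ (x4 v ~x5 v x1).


Scan each clause for unnegated literals.
Clause 1: 3 positive; Clause 2: 2 positive; Clause 3: 2 positive; Clause 4: 2 positive.
Total positive literal occurrences = 9.

9


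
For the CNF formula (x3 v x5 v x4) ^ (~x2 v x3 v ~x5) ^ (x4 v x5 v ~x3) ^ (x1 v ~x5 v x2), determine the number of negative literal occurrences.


Scan each clause for negated literals.
Clause 1: 0 negative; Clause 2: 2 negative; Clause 3: 1 negative; Clause 4: 1 negative.
Total negative literal occurrences = 4.

4


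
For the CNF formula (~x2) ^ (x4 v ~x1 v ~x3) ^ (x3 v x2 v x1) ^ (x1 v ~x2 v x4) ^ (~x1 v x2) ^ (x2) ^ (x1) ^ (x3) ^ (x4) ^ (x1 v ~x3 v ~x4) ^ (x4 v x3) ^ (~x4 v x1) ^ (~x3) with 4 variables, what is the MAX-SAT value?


Enumerate all 16 truth assignments.
For each, count how many of the 13 clauses are satisfied.
The formula is not fully satisfiable, so the maximum is below 13.
Maximum simultaneously satisfiable clauses = 11.

11


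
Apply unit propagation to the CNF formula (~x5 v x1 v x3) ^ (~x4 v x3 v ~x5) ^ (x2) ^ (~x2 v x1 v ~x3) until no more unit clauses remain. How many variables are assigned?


Unit propagation repeatedly assigns the literal in any unit clause, then simplifies.
Assignments in order: x2 = T.
No further unit clauses remain.
Total variables assigned = 1.

1


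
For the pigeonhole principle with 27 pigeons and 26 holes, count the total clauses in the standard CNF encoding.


The PHP encoding has two parts:
1) At-least-one-hole clauses: 27 (one per pigeon, each with 26 literals).
2) At-most-one-pigeon-per-hole clauses: 26 holes * C(27,2) = 26 * 351 = 9126.
Total clauses = 27 + 9126 = 9153.

9153


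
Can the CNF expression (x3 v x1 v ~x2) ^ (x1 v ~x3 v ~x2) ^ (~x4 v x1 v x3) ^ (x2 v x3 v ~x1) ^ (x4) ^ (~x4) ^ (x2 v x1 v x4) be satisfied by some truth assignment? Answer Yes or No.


Check all 16 possible truth assignments.
Number of satisfying assignments found: 0.
The formula is unsatisfiable.

No


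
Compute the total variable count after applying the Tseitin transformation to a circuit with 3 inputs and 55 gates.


The Tseitin transformation introduces one auxiliary variable per gate.
Total variables = inputs + gates = 3 + 55 = 58.

58


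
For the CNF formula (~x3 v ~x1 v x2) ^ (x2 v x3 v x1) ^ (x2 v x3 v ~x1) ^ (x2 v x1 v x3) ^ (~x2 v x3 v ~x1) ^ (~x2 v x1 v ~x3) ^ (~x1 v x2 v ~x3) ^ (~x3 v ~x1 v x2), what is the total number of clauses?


Each group enclosed in parentheses joined by ^ is one clause.
Counting the conjuncts: 8 clauses.

8


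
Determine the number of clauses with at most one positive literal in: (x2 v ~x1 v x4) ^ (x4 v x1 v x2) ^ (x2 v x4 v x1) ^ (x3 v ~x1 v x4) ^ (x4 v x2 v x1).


A Horn clause has at most one positive literal.
Clause 1: 2 positive lit(s) -> not Horn
Clause 2: 3 positive lit(s) -> not Horn
Clause 3: 3 positive lit(s) -> not Horn
Clause 4: 2 positive lit(s) -> not Horn
Clause 5: 3 positive lit(s) -> not Horn
Total Horn clauses = 0.

0


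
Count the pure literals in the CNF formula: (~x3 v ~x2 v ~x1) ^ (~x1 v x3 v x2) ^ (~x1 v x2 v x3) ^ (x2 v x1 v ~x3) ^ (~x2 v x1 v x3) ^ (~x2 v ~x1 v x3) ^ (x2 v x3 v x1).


A pure literal appears in only one polarity across all clauses.
No pure literals found.
Count = 0.

0


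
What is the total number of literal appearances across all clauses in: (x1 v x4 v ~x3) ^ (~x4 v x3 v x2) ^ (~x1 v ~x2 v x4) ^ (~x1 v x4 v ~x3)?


Clause lengths: 3, 3, 3, 3.
Sum = 3 + 3 + 3 + 3 = 12.

12


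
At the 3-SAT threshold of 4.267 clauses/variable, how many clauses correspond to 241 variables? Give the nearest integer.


The 3-SAT phase transition occurs at approximately 4.267 clauses per variable.
m = 4.267 * 241 = 1028.347.
Rounded to nearest integer: 1028.

1028


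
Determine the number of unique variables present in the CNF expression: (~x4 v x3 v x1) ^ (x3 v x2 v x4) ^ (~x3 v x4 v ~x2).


Identify each distinct variable in the formula.
Variables found: x1, x2, x3, x4.
Total distinct variables = 4.

4


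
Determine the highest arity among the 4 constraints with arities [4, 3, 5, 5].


The arities are: 4, 3, 5, 5.
Scan for the maximum value.
Maximum arity = 5.

5


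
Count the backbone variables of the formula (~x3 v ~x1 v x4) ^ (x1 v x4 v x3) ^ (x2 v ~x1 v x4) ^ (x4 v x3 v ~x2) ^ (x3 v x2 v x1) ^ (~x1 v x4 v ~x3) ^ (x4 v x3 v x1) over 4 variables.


Find all satisfying assignments: 9 model(s).
Check which variables have the same value in every model.
No variable is fixed across all models.
Backbone size = 0.

0


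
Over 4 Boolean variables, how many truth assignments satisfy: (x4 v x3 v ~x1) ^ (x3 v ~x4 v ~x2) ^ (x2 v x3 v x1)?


Enumerate all 16 truth assignments over 4 variables.
Test each against every clause.
Satisfying assignments found: 10.

10


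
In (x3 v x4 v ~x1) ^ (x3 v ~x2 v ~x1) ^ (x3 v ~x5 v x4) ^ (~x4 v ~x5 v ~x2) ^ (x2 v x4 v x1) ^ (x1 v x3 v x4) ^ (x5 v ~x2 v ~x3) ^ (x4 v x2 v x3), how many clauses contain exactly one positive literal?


A definite clause has exactly one positive literal.
Clause 1: 2 positive -> not definite
Clause 2: 1 positive -> definite
Clause 3: 2 positive -> not definite
Clause 4: 0 positive -> not definite
Clause 5: 3 positive -> not definite
Clause 6: 3 positive -> not definite
Clause 7: 1 positive -> definite
Clause 8: 3 positive -> not definite
Definite clause count = 2.

2


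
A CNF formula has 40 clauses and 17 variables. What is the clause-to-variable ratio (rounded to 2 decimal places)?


Clause-to-variable ratio = clauses / variables.
40 / 17 = 2.35.

2.35


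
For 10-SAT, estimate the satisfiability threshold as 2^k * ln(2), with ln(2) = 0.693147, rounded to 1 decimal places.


Using the asymptotic formula: threshold ~ 2^k * ln(2).
2^10 = 1024.
1024 * 0.693147 = 709.8.

709.8


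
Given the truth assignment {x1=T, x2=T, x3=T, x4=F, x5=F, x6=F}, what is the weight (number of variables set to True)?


The weight is the number of variables assigned True.
True variables: x1, x2, x3.
Weight = 3.

3


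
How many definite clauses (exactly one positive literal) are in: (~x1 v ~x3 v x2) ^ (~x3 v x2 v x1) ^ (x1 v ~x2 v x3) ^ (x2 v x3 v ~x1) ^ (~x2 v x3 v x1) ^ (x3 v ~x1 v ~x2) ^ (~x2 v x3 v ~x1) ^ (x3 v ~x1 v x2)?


A definite clause has exactly one positive literal.
Clause 1: 1 positive -> definite
Clause 2: 2 positive -> not definite
Clause 3: 2 positive -> not definite
Clause 4: 2 positive -> not definite
Clause 5: 2 positive -> not definite
Clause 6: 1 positive -> definite
Clause 7: 1 positive -> definite
Clause 8: 2 positive -> not definite
Definite clause count = 3.

3


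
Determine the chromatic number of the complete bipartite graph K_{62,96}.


K_{62,96} is bipartite by definition: the two parts are independent sets, with every edge crossing between them.
Color all vertices in one part with color 1 and all vertices in the other part with color 2.
Since the graph has at least one edge, one color does not suffice.
Chromatic number = 2.

2


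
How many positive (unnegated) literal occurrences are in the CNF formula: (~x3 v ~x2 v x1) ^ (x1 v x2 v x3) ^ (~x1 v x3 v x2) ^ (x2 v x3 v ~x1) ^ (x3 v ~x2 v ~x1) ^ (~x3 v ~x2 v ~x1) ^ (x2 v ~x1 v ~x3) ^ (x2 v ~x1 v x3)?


Scan each clause for unnegated literals.
Clause 1: 1 positive; Clause 2: 3 positive; Clause 3: 2 positive; Clause 4: 2 positive; Clause 5: 1 positive; Clause 6: 0 positive; Clause 7: 1 positive; Clause 8: 2 positive.
Total positive literal occurrences = 12.

12


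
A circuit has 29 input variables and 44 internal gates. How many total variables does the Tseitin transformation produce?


The Tseitin transformation introduces one auxiliary variable per gate.
Total variables = inputs + gates = 29 + 44 = 73.

73


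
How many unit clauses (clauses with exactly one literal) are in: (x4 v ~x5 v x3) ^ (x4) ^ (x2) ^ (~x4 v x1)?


A unit clause contains exactly one literal.
Unit clauses found: (x4), (x2).
Count = 2.

2


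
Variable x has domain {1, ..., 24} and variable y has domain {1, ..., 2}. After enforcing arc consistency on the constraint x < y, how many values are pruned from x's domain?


For the constraint x < y, x needs a supporting value in y's domain.
x can be at most 1 (one less than y's maximum).
Valid x values from domain: 1 out of 24.
Pruned = 24 - 1 = 23.

23


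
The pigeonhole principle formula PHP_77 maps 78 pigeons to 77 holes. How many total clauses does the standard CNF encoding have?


The PHP encoding has two parts:
1) At-least-one-hole clauses: 78 (one per pigeon, each with 77 literals).
2) At-most-one-pigeon-per-hole clauses: 77 holes * C(78,2) = 77 * 3003 = 231231.
Total clauses = 78 + 231231 = 231309.

231309


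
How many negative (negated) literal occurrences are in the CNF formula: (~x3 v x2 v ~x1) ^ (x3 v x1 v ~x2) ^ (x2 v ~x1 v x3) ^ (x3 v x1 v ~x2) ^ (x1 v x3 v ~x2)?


Scan each clause for negated literals.
Clause 1: 2 negative; Clause 2: 1 negative; Clause 3: 1 negative; Clause 4: 1 negative; Clause 5: 1 negative.
Total negative literal occurrences = 6.

6


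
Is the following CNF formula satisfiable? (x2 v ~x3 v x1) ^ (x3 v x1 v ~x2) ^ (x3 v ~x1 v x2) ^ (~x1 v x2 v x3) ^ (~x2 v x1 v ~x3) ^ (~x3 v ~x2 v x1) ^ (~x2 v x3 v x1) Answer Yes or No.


Check all 8 possible truth assignments.
Number of satisfying assignments found: 4.
The formula is satisfiable.

Yes


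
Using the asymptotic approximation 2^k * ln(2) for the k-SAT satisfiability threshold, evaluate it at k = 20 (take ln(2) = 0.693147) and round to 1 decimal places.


Using the asymptotic formula: threshold ~ 2^k * ln(2).
2^20 = 1048576.
1048576 * 0.693147 = 726817.3.

726817.3


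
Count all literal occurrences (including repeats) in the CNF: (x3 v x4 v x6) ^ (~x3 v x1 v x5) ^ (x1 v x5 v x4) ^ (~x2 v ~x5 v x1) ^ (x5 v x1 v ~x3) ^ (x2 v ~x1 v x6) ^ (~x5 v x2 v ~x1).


Clause lengths: 3, 3, 3, 3, 3, 3, 3.
Sum = 3 + 3 + 3 + 3 + 3 + 3 + 3 = 21.

21


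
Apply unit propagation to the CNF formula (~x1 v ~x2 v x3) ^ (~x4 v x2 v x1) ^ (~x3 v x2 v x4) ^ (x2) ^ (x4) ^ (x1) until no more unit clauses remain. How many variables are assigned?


Unit propagation repeatedly assigns the literal in any unit clause, then simplifies.
Assignments in order: x2 = T, x4 = T, x1 = T, x3 = T.
No further unit clauses remain.
Total variables assigned = 4.

4


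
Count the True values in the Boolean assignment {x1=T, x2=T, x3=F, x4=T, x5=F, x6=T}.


The weight is the number of variables assigned True.
True variables: x1, x2, x4, x6.
Weight = 4.

4


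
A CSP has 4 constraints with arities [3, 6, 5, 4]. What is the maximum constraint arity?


The arities are: 3, 6, 5, 4.
Scan for the maximum value.
Maximum arity = 6.

6


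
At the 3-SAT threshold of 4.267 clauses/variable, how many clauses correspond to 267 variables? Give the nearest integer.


The 3-SAT phase transition occurs at approximately 4.267 clauses per variable.
m = 4.267 * 267 = 1139.289.
Rounded to nearest integer: 1139.

1139


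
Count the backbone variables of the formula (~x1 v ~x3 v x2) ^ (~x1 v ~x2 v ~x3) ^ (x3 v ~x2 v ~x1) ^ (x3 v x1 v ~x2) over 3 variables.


Find all satisfying assignments: 4 model(s).
Check which variables have the same value in every model.
No variable is fixed across all models.
Backbone size = 0.

0


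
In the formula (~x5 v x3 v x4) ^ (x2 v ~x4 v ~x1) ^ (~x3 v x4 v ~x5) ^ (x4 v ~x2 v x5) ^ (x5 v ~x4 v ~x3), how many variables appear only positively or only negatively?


A pure literal appears in only one polarity across all clauses.
Pure literals: x1 (negative only).
Count = 1.

1


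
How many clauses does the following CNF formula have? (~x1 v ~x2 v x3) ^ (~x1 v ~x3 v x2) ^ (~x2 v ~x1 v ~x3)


Each group enclosed in parentheses joined by ^ is one clause.
Counting the conjuncts: 3 clauses.

3


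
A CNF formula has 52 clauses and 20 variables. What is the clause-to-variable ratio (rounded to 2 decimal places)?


Clause-to-variable ratio = clauses / variables.
52 / 20 = 2.6.

2.6


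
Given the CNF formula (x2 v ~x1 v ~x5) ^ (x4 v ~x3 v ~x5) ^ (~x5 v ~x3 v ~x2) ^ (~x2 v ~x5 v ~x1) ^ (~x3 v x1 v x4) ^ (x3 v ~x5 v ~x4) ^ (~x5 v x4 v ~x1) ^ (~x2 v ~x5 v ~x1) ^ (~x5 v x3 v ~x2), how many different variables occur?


Identify each distinct variable in the formula.
Variables found: x1, x2, x3, x4, x5.
Total distinct variables = 5.

5


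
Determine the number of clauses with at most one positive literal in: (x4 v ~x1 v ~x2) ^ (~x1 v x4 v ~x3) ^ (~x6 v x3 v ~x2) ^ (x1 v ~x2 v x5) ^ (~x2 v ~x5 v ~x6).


A Horn clause has at most one positive literal.
Clause 1: 1 positive lit(s) -> Horn
Clause 2: 1 positive lit(s) -> Horn
Clause 3: 1 positive lit(s) -> Horn
Clause 4: 2 positive lit(s) -> not Horn
Clause 5: 0 positive lit(s) -> Horn
Total Horn clauses = 4.

4


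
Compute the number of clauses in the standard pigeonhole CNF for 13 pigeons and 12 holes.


The PHP encoding has two parts:
1) At-least-one-hole clauses: 13 (one per pigeon, each with 12 literals).
2) At-most-one-pigeon-per-hole clauses: 12 holes * C(13,2) = 12 * 78 = 936.
Total clauses = 13 + 936 = 949.

949


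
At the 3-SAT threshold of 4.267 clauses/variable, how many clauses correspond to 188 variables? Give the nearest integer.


The 3-SAT phase transition occurs at approximately 4.267 clauses per variable.
m = 4.267 * 188 = 802.196.
Rounded to nearest integer: 802.

802


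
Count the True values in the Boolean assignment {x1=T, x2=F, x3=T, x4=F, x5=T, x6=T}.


The weight is the number of variables assigned True.
True variables: x1, x3, x5, x6.
Weight = 4.

4


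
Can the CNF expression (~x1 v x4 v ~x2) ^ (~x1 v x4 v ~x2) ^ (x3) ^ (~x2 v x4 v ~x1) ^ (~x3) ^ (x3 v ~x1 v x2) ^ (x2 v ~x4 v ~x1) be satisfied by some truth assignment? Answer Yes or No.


Check all 16 possible truth assignments.
Number of satisfying assignments found: 0.
The formula is unsatisfiable.

No


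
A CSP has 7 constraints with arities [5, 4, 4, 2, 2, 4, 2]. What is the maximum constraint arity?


The arities are: 5, 4, 4, 2, 2, 4, 2.
Scan for the maximum value.
Maximum arity = 5.

5


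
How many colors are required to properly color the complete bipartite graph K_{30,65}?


K_{30,65} is bipartite by definition: the two parts are independent sets, with every edge crossing between them.
Color all vertices in one part with color 1 and all vertices in the other part with color 2.
Since the graph has at least one edge, one color does not suffice.
Chromatic number = 2.

2


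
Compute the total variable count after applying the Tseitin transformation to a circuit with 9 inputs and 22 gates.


The Tseitin transformation introduces one auxiliary variable per gate.
Total variables = inputs + gates = 9 + 22 = 31.

31


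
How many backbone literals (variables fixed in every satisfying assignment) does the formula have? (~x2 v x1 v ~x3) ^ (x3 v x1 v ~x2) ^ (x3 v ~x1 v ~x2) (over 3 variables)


Find all satisfying assignments: 5 model(s).
Check which variables have the same value in every model.
No variable is fixed across all models.
Backbone size = 0.

0


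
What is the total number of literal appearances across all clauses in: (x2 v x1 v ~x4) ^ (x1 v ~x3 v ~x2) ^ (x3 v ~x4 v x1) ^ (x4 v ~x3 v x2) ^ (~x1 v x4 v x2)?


Clause lengths: 3, 3, 3, 3, 3.
Sum = 3 + 3 + 3 + 3 + 3 = 15.

15


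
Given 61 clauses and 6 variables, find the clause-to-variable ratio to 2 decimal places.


Clause-to-variable ratio = clauses / variables.
61 / 6 = 10.17.

10.17


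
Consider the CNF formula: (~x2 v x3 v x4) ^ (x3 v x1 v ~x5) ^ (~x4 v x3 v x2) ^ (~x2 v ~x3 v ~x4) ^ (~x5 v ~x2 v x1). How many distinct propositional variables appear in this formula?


Identify each distinct variable in the formula.
Variables found: x1, x2, x3, x4, x5.
Total distinct variables = 5.

5


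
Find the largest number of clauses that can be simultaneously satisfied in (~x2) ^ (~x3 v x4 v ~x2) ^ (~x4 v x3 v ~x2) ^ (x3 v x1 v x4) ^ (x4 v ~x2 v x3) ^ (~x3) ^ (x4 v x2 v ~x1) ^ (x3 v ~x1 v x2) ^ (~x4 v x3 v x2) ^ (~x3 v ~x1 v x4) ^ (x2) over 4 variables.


Enumerate all 16 truth assignments.
For each, count how many of the 11 clauses are satisfied.
The formula is not fully satisfiable, so the maximum is below 11.
Maximum simultaneously satisfiable clauses = 9.

9


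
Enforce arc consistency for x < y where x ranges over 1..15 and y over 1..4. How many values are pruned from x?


For the constraint x < y, x needs a supporting value in y's domain.
x can be at most 3 (one less than y's maximum).
Valid x values from domain: 3 out of 15.
Pruned = 15 - 3 = 12.

12


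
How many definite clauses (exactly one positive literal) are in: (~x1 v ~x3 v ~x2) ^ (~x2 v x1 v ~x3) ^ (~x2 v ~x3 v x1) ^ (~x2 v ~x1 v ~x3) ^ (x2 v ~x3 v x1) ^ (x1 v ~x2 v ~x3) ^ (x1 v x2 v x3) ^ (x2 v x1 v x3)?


A definite clause has exactly one positive literal.
Clause 1: 0 positive -> not definite
Clause 2: 1 positive -> definite
Clause 3: 1 positive -> definite
Clause 4: 0 positive -> not definite
Clause 5: 2 positive -> not definite
Clause 6: 1 positive -> definite
Clause 7: 3 positive -> not definite
Clause 8: 3 positive -> not definite
Definite clause count = 3.

3


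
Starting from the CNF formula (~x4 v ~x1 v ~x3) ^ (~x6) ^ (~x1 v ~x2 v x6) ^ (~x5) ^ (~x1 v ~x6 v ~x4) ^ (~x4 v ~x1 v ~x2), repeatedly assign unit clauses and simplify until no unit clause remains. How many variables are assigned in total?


Unit propagation repeatedly assigns the literal in any unit clause, then simplifies.
Assignments in order: x6 = F, x5 = F.
No further unit clauses remain.
Total variables assigned = 2.

2


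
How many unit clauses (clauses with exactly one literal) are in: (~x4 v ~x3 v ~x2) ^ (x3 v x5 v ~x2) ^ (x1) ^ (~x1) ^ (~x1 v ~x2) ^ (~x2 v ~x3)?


A unit clause contains exactly one literal.
Unit clauses found: (x1), (~x1).
Count = 2.

2


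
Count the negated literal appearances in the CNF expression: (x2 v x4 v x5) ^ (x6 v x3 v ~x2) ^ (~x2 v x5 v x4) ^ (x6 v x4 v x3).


Scan each clause for negated literals.
Clause 1: 0 negative; Clause 2: 1 negative; Clause 3: 1 negative; Clause 4: 0 negative.
Total negative literal occurrences = 2.

2


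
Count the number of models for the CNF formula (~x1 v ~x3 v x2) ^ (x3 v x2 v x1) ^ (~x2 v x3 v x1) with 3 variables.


Enumerate all 8 truth assignments over 3 variables.
Test each against every clause.
Satisfying assignments found: 5.

5


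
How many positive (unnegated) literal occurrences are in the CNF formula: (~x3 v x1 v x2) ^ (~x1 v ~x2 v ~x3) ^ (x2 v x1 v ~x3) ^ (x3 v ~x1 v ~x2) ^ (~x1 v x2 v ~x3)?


Scan each clause for unnegated literals.
Clause 1: 2 positive; Clause 2: 0 positive; Clause 3: 2 positive; Clause 4: 1 positive; Clause 5: 1 positive.
Total positive literal occurrences = 6.

6


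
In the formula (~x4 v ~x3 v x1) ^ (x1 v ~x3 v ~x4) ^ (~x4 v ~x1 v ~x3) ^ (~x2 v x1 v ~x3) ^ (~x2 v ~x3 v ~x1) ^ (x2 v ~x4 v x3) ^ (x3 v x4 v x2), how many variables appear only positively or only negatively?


A pure literal appears in only one polarity across all clauses.
No pure literals found.
Count = 0.

0


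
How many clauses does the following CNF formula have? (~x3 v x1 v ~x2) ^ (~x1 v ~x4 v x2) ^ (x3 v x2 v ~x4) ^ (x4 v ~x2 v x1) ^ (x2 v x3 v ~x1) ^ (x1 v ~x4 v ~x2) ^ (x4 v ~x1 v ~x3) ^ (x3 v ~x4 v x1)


Each group enclosed in parentheses joined by ^ is one clause.
Counting the conjuncts: 8 clauses.

8


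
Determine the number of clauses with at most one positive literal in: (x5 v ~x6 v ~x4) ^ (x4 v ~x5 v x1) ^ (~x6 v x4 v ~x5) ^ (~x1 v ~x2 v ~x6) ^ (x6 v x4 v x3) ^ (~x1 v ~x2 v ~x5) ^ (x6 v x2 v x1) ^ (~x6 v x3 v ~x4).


A Horn clause has at most one positive literal.
Clause 1: 1 positive lit(s) -> Horn
Clause 2: 2 positive lit(s) -> not Horn
Clause 3: 1 positive lit(s) -> Horn
Clause 4: 0 positive lit(s) -> Horn
Clause 5: 3 positive lit(s) -> not Horn
Clause 6: 0 positive lit(s) -> Horn
Clause 7: 3 positive lit(s) -> not Horn
Clause 8: 1 positive lit(s) -> Horn
Total Horn clauses = 5.

5


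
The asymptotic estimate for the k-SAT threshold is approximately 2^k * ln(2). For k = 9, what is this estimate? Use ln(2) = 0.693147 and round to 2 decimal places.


Using the asymptotic formula: threshold ~ 2^k * ln(2).
2^9 = 512.
512 * 0.693147 = 354.89.

354.89


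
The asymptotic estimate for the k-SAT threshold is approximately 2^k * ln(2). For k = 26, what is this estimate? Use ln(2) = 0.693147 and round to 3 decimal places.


Using the asymptotic formula: threshold ~ 2^k * ln(2).
2^26 = 67108864.
67108864 * 0.693147 = 46516307.755.

46516307.755


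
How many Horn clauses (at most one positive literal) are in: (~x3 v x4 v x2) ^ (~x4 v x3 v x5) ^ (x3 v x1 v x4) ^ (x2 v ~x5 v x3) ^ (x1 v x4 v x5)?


A Horn clause has at most one positive literal.
Clause 1: 2 positive lit(s) -> not Horn
Clause 2: 2 positive lit(s) -> not Horn
Clause 3: 3 positive lit(s) -> not Horn
Clause 4: 2 positive lit(s) -> not Horn
Clause 5: 3 positive lit(s) -> not Horn
Total Horn clauses = 0.

0


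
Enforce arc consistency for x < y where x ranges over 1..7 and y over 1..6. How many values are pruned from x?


For the constraint x < y, x needs a supporting value in y's domain.
x can be at most 5 (one less than y's maximum).
Valid x values from domain: 5 out of 7.
Pruned = 7 - 5 = 2.

2


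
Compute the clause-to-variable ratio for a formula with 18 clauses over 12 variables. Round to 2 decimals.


Clause-to-variable ratio = clauses / variables.
18 / 12 = 1.5.

1.5


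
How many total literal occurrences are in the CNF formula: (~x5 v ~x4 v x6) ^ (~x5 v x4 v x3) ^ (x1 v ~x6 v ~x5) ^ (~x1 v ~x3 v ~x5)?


Clause lengths: 3, 3, 3, 3.
Sum = 3 + 3 + 3 + 3 = 12.

12


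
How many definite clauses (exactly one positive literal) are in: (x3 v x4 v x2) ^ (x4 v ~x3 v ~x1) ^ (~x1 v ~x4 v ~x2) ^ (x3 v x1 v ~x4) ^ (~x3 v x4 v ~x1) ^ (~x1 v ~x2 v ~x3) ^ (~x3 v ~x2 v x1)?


A definite clause has exactly one positive literal.
Clause 1: 3 positive -> not definite
Clause 2: 1 positive -> definite
Clause 3: 0 positive -> not definite
Clause 4: 2 positive -> not definite
Clause 5: 1 positive -> definite
Clause 6: 0 positive -> not definite
Clause 7: 1 positive -> definite
Definite clause count = 3.

3


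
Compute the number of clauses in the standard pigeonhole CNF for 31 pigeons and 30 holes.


The PHP encoding has two parts:
1) At-least-one-hole clauses: 31 (one per pigeon, each with 30 literals).
2) At-most-one-pigeon-per-hole clauses: 30 holes * C(31,2) = 30 * 465 = 13950.
Total clauses = 31 + 13950 = 13981.

13981


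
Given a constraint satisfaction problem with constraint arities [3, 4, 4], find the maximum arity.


The arities are: 3, 4, 4.
Scan for the maximum value.
Maximum arity = 4.

4


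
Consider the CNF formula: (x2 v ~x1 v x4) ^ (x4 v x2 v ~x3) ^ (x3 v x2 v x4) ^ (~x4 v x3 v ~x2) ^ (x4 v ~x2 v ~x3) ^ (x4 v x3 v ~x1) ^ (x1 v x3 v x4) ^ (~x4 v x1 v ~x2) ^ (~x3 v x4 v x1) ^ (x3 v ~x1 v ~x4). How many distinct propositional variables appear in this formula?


Identify each distinct variable in the formula.
Variables found: x1, x2, x3, x4.
Total distinct variables = 4.

4


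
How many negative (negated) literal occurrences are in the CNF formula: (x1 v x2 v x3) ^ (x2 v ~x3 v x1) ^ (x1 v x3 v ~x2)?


Scan each clause for negated literals.
Clause 1: 0 negative; Clause 2: 1 negative; Clause 3: 1 negative.
Total negative literal occurrences = 2.

2


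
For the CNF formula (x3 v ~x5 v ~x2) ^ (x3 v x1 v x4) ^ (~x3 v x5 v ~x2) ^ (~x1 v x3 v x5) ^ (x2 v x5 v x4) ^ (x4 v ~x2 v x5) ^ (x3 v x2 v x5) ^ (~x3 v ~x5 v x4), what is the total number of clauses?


Each group enclosed in parentheses joined by ^ is one clause.
Counting the conjuncts: 8 clauses.

8


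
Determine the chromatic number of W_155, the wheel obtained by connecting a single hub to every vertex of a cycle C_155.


W_155 consists of the cycle C_155 together with a hub vertex adjacent to every cycle vertex.
The cycle C_155 needs 3 colors (odd cycle -> 3).
The hub is adjacent to every cycle vertex, so it must receive a new color distinct from all of them.
Chromatic number = 3 + 1 = 4.

4


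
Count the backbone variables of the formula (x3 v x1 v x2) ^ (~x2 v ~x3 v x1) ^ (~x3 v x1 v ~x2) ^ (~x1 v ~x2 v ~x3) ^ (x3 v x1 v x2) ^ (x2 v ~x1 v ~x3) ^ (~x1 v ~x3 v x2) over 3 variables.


Find all satisfying assignments: 4 model(s).
Check which variables have the same value in every model.
No variable is fixed across all models.
Backbone size = 0.

0


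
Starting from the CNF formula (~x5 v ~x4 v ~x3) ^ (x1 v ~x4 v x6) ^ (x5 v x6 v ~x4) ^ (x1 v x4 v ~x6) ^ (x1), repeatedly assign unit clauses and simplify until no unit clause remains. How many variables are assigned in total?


Unit propagation repeatedly assigns the literal in any unit clause, then simplifies.
Assignments in order: x1 = T.
No further unit clauses remain.
Total variables assigned = 1.

1


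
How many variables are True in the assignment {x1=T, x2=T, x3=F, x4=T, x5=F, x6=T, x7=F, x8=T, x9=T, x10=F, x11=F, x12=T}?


The weight is the number of variables assigned True.
True variables: x1, x2, x4, x6, x8, x9, x12.
Weight = 7.

7


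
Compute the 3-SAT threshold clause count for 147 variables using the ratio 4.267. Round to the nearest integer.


The 3-SAT phase transition occurs at approximately 4.267 clauses per variable.
m = 4.267 * 147 = 627.249.
Rounded to nearest integer: 627.

627


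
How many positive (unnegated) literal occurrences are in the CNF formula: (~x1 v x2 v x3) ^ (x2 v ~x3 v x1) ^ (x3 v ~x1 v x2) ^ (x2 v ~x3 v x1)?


Scan each clause for unnegated literals.
Clause 1: 2 positive; Clause 2: 2 positive; Clause 3: 2 positive; Clause 4: 2 positive.
Total positive literal occurrences = 8.

8


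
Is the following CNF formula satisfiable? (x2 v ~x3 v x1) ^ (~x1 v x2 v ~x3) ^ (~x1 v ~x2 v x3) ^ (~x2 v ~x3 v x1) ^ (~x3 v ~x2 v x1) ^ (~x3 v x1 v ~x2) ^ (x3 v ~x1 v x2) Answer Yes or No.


Check all 8 possible truth assignments.
Number of satisfying assignments found: 3.
The formula is satisfiable.

Yes


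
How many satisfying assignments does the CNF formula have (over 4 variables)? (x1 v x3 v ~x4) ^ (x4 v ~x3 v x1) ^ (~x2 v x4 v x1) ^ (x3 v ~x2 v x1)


Enumerate all 16 truth assignments over 4 variables.
Test each against every clause.
Satisfying assignments found: 11.

11


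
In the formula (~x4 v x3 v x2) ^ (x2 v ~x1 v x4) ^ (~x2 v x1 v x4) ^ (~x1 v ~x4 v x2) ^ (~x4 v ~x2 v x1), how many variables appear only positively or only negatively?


A pure literal appears in only one polarity across all clauses.
Pure literals: x3 (positive only).
Count = 1.

1


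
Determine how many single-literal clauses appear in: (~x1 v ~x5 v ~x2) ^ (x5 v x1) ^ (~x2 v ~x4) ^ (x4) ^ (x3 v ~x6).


A unit clause contains exactly one literal.
Unit clauses found: (x4).
Count = 1.

1


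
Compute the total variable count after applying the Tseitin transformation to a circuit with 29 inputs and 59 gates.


The Tseitin transformation introduces one auxiliary variable per gate.
Total variables = inputs + gates = 29 + 59 = 88.

88


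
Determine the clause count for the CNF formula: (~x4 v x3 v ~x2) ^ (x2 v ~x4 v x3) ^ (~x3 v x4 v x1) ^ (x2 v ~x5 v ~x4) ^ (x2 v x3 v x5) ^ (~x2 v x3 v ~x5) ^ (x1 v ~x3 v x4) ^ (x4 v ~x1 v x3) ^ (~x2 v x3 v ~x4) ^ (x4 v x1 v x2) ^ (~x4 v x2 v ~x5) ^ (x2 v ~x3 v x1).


Each group enclosed in parentheses joined by ^ is one clause.
Counting the conjuncts: 12 clauses.

12


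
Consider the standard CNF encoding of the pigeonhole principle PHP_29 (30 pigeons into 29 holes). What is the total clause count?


The PHP encoding has two parts:
1) At-least-one-hole clauses: 30 (one per pigeon, each with 29 literals).
2) At-most-one-pigeon-per-hole clauses: 29 holes * C(30,2) = 29 * 435 = 12615.
Total clauses = 30 + 12615 = 12645.

12645


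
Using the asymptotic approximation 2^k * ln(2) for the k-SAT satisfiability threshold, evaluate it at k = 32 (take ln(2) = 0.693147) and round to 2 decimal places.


Using the asymptotic formula: threshold ~ 2^k * ln(2).
2^32 = 4294967296.
4294967296 * 0.693147 = 2977043696.32.

2977043696.32


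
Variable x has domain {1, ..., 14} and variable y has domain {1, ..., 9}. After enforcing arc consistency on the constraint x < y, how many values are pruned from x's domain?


For the constraint x < y, x needs a supporting value in y's domain.
x can be at most 8 (one less than y's maximum).
Valid x values from domain: 8 out of 14.
Pruned = 14 - 8 = 6.

6


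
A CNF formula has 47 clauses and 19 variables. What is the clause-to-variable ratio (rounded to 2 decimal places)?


Clause-to-variable ratio = clauses / variables.
47 / 19 = 2.47.

2.47


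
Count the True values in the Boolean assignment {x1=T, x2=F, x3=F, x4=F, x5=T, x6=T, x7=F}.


The weight is the number of variables assigned True.
True variables: x1, x5, x6.
Weight = 3.

3


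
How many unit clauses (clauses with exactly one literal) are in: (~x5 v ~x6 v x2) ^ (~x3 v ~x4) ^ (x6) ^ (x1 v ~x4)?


A unit clause contains exactly one literal.
Unit clauses found: (x6).
Count = 1.

1


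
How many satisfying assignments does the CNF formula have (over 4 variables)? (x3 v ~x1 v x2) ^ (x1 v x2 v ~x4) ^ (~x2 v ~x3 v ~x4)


Enumerate all 16 truth assignments over 4 variables.
Test each against every clause.
Satisfying assignments found: 10.

10


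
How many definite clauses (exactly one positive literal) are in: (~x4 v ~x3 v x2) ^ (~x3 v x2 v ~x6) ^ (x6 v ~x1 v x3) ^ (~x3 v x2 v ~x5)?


A definite clause has exactly one positive literal.
Clause 1: 1 positive -> definite
Clause 2: 1 positive -> definite
Clause 3: 2 positive -> not definite
Clause 4: 1 positive -> definite
Definite clause count = 3.

3


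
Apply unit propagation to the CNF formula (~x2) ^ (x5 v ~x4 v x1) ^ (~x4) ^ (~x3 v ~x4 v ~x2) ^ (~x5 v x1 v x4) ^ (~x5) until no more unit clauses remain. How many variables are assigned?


Unit propagation repeatedly assigns the literal in any unit clause, then simplifies.
Assignments in order: x2 = F, x4 = F, x5 = F.
No further unit clauses remain.
Total variables assigned = 3.

3


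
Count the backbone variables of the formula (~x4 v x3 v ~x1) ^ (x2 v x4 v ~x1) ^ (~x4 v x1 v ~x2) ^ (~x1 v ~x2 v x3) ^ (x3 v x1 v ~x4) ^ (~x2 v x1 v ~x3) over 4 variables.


Find all satisfying assignments: 7 model(s).
Check which variables have the same value in every model.
No variable is fixed across all models.
Backbone size = 0.

0


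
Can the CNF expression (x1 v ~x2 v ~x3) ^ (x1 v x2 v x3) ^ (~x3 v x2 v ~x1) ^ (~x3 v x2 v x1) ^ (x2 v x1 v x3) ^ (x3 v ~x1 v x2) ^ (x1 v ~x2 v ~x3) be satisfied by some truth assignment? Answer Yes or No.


Check all 8 possible truth assignments.
Number of satisfying assignments found: 3.
The formula is satisfiable.

Yes


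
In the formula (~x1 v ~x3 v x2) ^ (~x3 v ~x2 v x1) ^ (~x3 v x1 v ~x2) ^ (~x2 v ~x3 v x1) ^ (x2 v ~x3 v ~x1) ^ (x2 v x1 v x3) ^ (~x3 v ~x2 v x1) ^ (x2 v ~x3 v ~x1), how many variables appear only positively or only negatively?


A pure literal appears in only one polarity across all clauses.
No pure literals found.
Count = 0.

0


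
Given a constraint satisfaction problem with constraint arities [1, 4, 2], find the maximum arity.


The arities are: 1, 4, 2.
Scan for the maximum value.
Maximum arity = 4.

4


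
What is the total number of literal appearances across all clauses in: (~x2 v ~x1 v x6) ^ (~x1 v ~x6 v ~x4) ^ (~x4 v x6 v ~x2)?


Clause lengths: 3, 3, 3.
Sum = 3 + 3 + 3 = 9.

9


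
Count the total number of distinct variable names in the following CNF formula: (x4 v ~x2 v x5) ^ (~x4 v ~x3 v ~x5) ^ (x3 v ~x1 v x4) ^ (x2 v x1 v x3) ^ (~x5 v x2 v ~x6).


Identify each distinct variable in the formula.
Variables found: x1, x2, x3, x4, x5, x6.
Total distinct variables = 6.

6


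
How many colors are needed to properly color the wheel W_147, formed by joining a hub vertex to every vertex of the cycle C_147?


W_147 consists of the cycle C_147 together with a hub vertex adjacent to every cycle vertex.
The cycle C_147 needs 3 colors (odd cycle -> 3).
The hub is adjacent to every cycle vertex, so it must receive a new color distinct from all of them.
Chromatic number = 3 + 1 = 4.

4


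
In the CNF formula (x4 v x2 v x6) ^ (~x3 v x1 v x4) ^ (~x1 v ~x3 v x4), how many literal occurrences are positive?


Scan each clause for unnegated literals.
Clause 1: 3 positive; Clause 2: 2 positive; Clause 3: 1 positive.
Total positive literal occurrences = 6.

6


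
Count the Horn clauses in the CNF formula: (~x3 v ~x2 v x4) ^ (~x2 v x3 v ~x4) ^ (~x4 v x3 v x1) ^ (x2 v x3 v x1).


A Horn clause has at most one positive literal.
Clause 1: 1 positive lit(s) -> Horn
Clause 2: 1 positive lit(s) -> Horn
Clause 3: 2 positive lit(s) -> not Horn
Clause 4: 3 positive lit(s) -> not Horn
Total Horn clauses = 2.

2


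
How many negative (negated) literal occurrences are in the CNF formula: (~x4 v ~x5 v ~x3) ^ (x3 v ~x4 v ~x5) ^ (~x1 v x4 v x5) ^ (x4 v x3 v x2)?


Scan each clause for negated literals.
Clause 1: 3 negative; Clause 2: 2 negative; Clause 3: 1 negative; Clause 4: 0 negative.
Total negative literal occurrences = 6.

6
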